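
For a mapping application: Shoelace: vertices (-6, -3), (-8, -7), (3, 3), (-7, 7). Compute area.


Shoelace sum: ((-6)*(-7) - (-8)*(-3)) + ((-8)*3 - 3*(-7)) + (3*7 - (-7)*3) + ((-7)*(-3) - (-6)*7)
= 120
Area = |120|/2 = 60

60


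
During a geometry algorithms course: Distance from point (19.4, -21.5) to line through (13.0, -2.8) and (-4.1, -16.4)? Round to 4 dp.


|cross product| = 406.81
|line direction| = sqrt(477.37) = 21.8488
Distance = 406.81/sqrt(477.37) = 18.6193

18.6193


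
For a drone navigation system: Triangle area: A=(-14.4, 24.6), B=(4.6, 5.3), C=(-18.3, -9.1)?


Area = |x_A(y_B-y_C) + x_B(y_C-y_A) + x_C(y_A-y_B)|/2
= |(-207.36) + (-155.02) + (-353.19)|/2
= 715.57/2 = 357.785

357.785


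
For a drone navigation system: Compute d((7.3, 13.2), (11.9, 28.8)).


dx=4.6, dy=15.6
d^2 = 4.6^2 + 15.6^2 = 264.52
d = sqrt(264.52) = 16.2641

16.2641


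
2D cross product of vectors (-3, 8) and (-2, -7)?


u x v = u_x*v_y - u_y*v_x = (-3)*(-7) - 8*(-2)
= 21 - (-16) = 37

37


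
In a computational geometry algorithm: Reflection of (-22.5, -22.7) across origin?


Reflection over origin: (x,y) -> (-x,-y)
(-22.5, -22.7) -> (22.5, 22.7)

(22.5, 22.7)


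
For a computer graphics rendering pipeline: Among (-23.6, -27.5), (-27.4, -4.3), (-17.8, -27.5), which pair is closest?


d(P0,P1) = 23.5091, d(P0,P2) = 5.8, d(P1,P2) = 25.1078
Closest: P0 and P2

Closest pair: (-23.6, -27.5) and (-17.8, -27.5), distance = 5.8


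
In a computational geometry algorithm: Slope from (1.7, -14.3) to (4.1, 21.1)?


slope = (y2-y1)/(x2-x1) = (21.1-(-14.3))/(4.1-1.7) = 35.4/2.4 = 14.75

14.75


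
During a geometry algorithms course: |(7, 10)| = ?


|u| = sqrt(7^2 + 10^2) = sqrt(149) = 12.2066

12.2066


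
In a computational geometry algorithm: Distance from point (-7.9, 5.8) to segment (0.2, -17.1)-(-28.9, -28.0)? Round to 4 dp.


Project P onto AB: t = 0 (clamped to [0,1])
Closest point on segment: (0.2, -17.1)
Distance: 24.2903

24.2903


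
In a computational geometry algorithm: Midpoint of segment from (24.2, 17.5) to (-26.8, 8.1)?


M = ((24.2+(-26.8))/2, (17.5+8.1)/2)
= (-1.3, 12.8)

(-1.3, 12.8)


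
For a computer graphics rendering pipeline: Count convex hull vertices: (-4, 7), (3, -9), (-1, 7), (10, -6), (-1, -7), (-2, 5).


Convex hull vertices (CCW): (-4, 7), (-1, -7), (3, -9), (10, -6), (-1, 7)
Count = 5

5


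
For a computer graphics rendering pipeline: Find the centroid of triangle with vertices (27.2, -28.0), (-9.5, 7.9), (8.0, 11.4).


Centroid = ((x_A+x_B+x_C)/3, (y_A+y_B+y_C)/3)
= ((27.2+(-9.5)+8)/3, ((-28)+7.9+11.4)/3)
= (8.5667, -2.9)

(8.5667, -2.9)


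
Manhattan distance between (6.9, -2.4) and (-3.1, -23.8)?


|6.9-(-3.1)| + |(-2.4)-(-23.8)| = 10 + 21.4 = 31.4

31.4


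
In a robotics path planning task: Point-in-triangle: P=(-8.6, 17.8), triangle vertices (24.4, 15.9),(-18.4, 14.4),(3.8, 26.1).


Cross products: AB x AP = -130.82, BC x BP = -39.18, CA x CP = -297.46
All same sign? yes

Yes, inside


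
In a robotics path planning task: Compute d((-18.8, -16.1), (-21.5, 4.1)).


dx=-2.7, dy=20.2
d^2 = (-2.7)^2 + 20.2^2 = 415.33
d = sqrt(415.33) = 20.3796

20.3796


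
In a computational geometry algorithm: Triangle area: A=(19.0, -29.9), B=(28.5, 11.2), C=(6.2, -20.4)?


Area = |x_A(y_B-y_C) + x_B(y_C-y_A) + x_C(y_A-y_B)|/2
= |600.4 + 270.75 + (-254.82)|/2
= 616.33/2 = 308.165

308.165


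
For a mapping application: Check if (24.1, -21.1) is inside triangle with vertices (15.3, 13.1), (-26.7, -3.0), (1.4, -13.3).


Cross products: AB x AP = 1578.08, BC x BP = 14.63, CA x CP = -707.7
All same sign? no

No, outside


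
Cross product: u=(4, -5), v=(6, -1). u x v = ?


u x v = u_x*v_y - u_y*v_x = 4*(-1) - (-5)*6
= (-4) - (-30) = 26

26


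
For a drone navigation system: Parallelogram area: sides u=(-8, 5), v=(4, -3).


|u x v| = |(-8)*(-3) - 5*4|
= |24 - 20| = 4

4


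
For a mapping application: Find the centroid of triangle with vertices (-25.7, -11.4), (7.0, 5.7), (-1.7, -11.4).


Centroid = ((x_A+x_B+x_C)/3, (y_A+y_B+y_C)/3)
= (((-25.7)+7+(-1.7))/3, ((-11.4)+5.7+(-11.4))/3)
= (-6.8, -5.7)

(-6.8, -5.7)


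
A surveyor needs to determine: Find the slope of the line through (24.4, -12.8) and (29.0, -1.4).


slope = (y2-y1)/(x2-x1) = ((-1.4)-(-12.8))/(29-24.4) = 11.4/4.6 = 2.4783

2.4783


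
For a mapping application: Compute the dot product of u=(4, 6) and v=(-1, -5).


u . v = u_x*v_x + u_y*v_y = 4*(-1) + 6*(-5)
= (-4) + (-30) = -34

-34


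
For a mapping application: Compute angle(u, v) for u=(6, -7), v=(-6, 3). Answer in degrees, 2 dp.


u.v = -57, |u| = sqrt(85) = 9.2195, |v| = sqrt(45) = 6.7082
cos(theta) = u.v/(|u||v|) = -57/sqrt(3825) = -0.921635
theta = acos(-0.921635) = 157.17 degrees

157.17 degrees


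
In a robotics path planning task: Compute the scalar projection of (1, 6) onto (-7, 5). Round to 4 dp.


u.v = 23, |v| = sqrt(74) = 8.6023
Scalar projection = u.v / |v| = 23 / sqrt(74) = 2.6737

2.6737


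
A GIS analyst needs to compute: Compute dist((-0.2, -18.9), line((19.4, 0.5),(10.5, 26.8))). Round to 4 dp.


|cross product| = 688.14
|line direction| = sqrt(770.9) = 27.7651
Distance = 688.14/sqrt(770.9) = 24.7844

24.7844


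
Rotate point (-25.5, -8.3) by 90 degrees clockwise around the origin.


90° CW: (x,y) -> (y, -x)
(-25.5,-8.3) -> (-8.3, 25.5)

(-8.3, 25.5)


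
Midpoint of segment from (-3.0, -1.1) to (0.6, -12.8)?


M = (((-3)+0.6)/2, ((-1.1)+(-12.8))/2)
= (-1.2, -6.95)

(-1.2, -6.95)


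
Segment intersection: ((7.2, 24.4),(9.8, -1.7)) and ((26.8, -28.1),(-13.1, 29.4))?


Cross products: d1=-967.75, d2=-75.86, d3=375.06, d4=-516.83
d1*d2 < 0 and d3*d4 < 0? no

No, they don't intersect


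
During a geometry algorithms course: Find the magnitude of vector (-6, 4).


|u| = sqrt((-6)^2 + 4^2) = sqrt(52) = 7.2111

7.2111


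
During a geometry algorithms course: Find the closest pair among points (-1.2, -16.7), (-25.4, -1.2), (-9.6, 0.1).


d(P0,P1) = 28.7383, d(P0,P2) = 18.783, d(P1,P2) = 15.8534
Closest: P1 and P2

Closest pair: (-25.4, -1.2) and (-9.6, 0.1), distance = 15.8534


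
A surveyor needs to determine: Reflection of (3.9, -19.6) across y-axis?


Reflection over y-axis: (x,y) -> (-x,y)
(3.9, -19.6) -> (-3.9, -19.6)

(-3.9, -19.6)


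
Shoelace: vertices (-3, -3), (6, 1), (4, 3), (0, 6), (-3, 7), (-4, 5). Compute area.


Shoelace sum: ((-3)*1 - 6*(-3)) + (6*3 - 4*1) + (4*6 - 0*3) + (0*7 - (-3)*6) + ((-3)*5 - (-4)*7) + ((-4)*(-3) - (-3)*5)
= 111
Area = |111|/2 = 55.5

55.5


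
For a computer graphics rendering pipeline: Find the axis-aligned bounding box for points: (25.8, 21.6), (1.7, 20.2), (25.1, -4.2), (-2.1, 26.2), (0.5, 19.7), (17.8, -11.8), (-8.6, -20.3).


x range: [-8.6, 25.8]
y range: [-20.3, 26.2]
Bounding box: (-8.6,-20.3) to (25.8,26.2)

(-8.6,-20.3) to (25.8,26.2)


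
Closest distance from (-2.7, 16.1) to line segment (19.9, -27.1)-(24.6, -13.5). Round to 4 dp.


Project P onto AB: t = 1 (clamped to [0,1])
Closest point on segment: (24.6, -13.5)
Distance: 40.2672

40.2672


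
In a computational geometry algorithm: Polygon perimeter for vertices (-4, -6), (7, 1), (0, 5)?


Sides: (-4, -6)->(7, 1): sqrt(170) = 13.038405, (7, 1)->(0, 5): sqrt(65) = 8.062258, (0, 5)->(-4, -6): sqrt(137) = 11.7047
Sum = 32.805363
Perimeter = 32.8054

32.8054


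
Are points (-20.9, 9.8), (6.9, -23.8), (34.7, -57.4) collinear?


Cross product: (6.9-(-20.9))*((-57.4)-9.8) - ((-23.8)-9.8)*(34.7-(-20.9))
= 0

Yes, collinear


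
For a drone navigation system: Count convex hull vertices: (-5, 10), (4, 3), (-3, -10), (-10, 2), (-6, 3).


Convex hull vertices (CCW): (-10, 2), (-3, -10), (4, 3), (-5, 10)
Count = 4

4


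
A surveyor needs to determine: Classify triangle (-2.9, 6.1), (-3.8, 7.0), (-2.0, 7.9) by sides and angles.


Side lengths squared: AB^2=1.62, BC^2=4.05, CA^2=4.05
Sorted: [1.62, 4.05, 4.05]
By sides: Isosceles, By angles: Acute

Isosceles, Acute


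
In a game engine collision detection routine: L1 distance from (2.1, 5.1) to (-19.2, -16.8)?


|2.1-(-19.2)| + |5.1-(-16.8)| = 21.3 + 21.9 = 43.2

43.2


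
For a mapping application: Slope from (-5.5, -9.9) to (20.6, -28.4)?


slope = (y2-y1)/(x2-x1) = ((-28.4)-(-9.9))/(20.6-(-5.5)) = (-18.5)/26.1 = -0.7088

-0.7088


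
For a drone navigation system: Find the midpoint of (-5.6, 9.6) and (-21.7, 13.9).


M = (((-5.6)+(-21.7))/2, (9.6+13.9)/2)
= (-13.65, 11.75)

(-13.65, 11.75)


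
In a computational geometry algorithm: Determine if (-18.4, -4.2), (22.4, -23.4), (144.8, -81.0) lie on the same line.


Cross product: (22.4-(-18.4))*((-81)-(-4.2)) - ((-23.4)-(-4.2))*(144.8-(-18.4))
= 0

Yes, collinear


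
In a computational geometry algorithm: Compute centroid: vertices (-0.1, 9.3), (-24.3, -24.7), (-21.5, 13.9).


Centroid = ((x_A+x_B+x_C)/3, (y_A+y_B+y_C)/3)
= (((-0.1)+(-24.3)+(-21.5))/3, (9.3+(-24.7)+13.9)/3)
= (-15.3, -0.5)

(-15.3, -0.5)


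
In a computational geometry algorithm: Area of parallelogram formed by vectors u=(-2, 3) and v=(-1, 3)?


|u x v| = |(-2)*3 - 3*(-1)|
= |(-6) - (-3)| = 3

3


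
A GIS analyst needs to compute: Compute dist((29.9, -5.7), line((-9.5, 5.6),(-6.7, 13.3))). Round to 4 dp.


|cross product| = 335.02
|line direction| = sqrt(67.13) = 8.1933
Distance = 335.02/sqrt(67.13) = 40.8896

40.8896


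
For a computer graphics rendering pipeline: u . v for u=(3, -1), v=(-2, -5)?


u . v = u_x*v_x + u_y*v_y = 3*(-2) + (-1)*(-5)
= (-6) + 5 = -1

-1


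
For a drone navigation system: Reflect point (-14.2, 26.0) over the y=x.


Reflection over y=x: (x,y) -> (y,x)
(-14.2, 26) -> (26, -14.2)

(26, -14.2)


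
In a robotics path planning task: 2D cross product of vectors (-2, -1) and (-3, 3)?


u x v = u_x*v_y - u_y*v_x = (-2)*3 - (-1)*(-3)
= (-6) - 3 = -9

-9


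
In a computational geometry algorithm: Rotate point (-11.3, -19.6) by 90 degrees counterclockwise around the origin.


90° CCW: (x,y) -> (-y, x)
(-11.3,-19.6) -> (19.6, -11.3)

(19.6, -11.3)


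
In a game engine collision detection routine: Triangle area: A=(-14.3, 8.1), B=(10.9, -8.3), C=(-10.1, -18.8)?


Area = |x_A(y_B-y_C) + x_B(y_C-y_A) + x_C(y_A-y_B)|/2
= |(-150.15) + (-293.21) + (-165.64)|/2
= 609/2 = 304.5

304.5


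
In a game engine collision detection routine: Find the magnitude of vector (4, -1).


|u| = sqrt(4^2 + (-1)^2) = sqrt(17) = 4.1231

4.1231


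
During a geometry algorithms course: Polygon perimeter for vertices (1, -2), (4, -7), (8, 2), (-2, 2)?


Sides: (1, -2)->(4, -7): sqrt(34) = 5.830952, (4, -7)->(8, 2): sqrt(97) = 9.848858, (8, 2)->(-2, 2): sqrt(100) = 10, (-2, 2)->(1, -2): sqrt(25) = 5
Sum = 30.67981
Perimeter = 30.6798

30.6798


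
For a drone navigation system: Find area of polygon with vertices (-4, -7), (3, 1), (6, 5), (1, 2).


Shoelace sum: ((-4)*1 - 3*(-7)) + (3*5 - 6*1) + (6*2 - 1*5) + (1*(-7) - (-4)*2)
= 34
Area = |34|/2 = 17

17


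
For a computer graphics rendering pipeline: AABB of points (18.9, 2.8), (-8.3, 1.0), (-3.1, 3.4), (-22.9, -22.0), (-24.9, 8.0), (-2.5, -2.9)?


x range: [-24.9, 18.9]
y range: [-22, 8]
Bounding box: (-24.9,-22) to (18.9,8)

(-24.9,-22) to (18.9,8)


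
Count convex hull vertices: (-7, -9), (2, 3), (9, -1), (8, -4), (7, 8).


Convex hull vertices (CCW): (-7, -9), (8, -4), (9, -1), (7, 8), (2, 3)
Count = 5

5


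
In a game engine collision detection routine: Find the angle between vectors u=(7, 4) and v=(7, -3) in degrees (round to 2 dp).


u.v = 37, |u| = sqrt(65) = 8.0623, |v| = sqrt(58) = 7.6158
cos(theta) = u.v/(|u||v|) = 37/sqrt(3770) = 0.602603
theta = acos(0.602603) = 52.94 degrees

52.94 degrees


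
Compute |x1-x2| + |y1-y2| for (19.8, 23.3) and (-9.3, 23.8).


|19.8-(-9.3)| + |23.3-23.8| = 29.1 + 0.5 = 29.6

29.6


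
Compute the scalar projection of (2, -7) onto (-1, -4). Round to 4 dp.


u.v = 26, |v| = sqrt(17) = 4.1231
Scalar projection = u.v / |v| = 26 / sqrt(17) = 6.3059

6.3059


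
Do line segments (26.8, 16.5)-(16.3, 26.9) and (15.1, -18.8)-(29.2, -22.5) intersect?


Cross products: d1=541.02, d2=648.81, d3=492.33, d4=384.54
d1*d2 < 0 and d3*d4 < 0? no

No, they don't intersect


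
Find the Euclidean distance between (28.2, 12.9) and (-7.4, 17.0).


dx=-35.6, dy=4.1
d^2 = (-35.6)^2 + 4.1^2 = 1284.17
d = sqrt(1284.17) = 35.8353

35.8353


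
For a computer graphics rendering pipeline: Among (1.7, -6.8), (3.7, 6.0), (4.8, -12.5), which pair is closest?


d(P0,P1) = 12.9553, d(P0,P2) = 6.4885, d(P1,P2) = 18.5327
Closest: P0 and P2

Closest pair: (1.7, -6.8) and (4.8, -12.5), distance = 6.4885


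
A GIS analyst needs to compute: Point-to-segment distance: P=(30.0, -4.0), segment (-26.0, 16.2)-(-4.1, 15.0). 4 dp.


Project P onto AB: t = 1 (clamped to [0,1])
Closest point on segment: (-4.1, 15)
Distance: 39.036

39.036


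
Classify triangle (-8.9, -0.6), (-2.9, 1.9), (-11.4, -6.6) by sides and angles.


Side lengths squared: AB^2=42.25, BC^2=144.5, CA^2=42.25
Sorted: [42.25, 42.25, 144.5]
By sides: Isosceles, By angles: Obtuse

Isosceles, Obtuse


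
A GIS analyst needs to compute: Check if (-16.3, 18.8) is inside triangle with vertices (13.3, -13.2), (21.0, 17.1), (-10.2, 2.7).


Cross products: AB x AP = 1143.28, BC x BP = -590.16, CA x CP = 281.36
All same sign? no

No, outside


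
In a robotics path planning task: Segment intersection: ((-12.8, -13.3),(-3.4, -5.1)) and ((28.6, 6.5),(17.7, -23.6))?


Cross products: d1=-1030.32, d2=-836.76, d3=-153.36, d4=-346.92
d1*d2 < 0 and d3*d4 < 0? no

No, they don't intersect


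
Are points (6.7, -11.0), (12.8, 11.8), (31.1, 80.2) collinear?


Cross product: (12.8-6.7)*(80.2-(-11)) - (11.8-(-11))*(31.1-6.7)
= 0

Yes, collinear


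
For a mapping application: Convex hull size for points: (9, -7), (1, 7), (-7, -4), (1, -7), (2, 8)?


Convex hull vertices (CCW): (-7, -4), (1, -7), (9, -7), (2, 8), (1, 7)
Count = 5

5


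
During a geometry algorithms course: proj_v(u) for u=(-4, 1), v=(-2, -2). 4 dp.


u.v = 6, |v| = sqrt(8) = 2.8284
Scalar projection = u.v / |v| = 6 / sqrt(8) = 2.1213

2.1213


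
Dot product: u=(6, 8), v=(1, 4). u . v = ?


u . v = u_x*v_x + u_y*v_y = 6*1 + 8*4
= 6 + 32 = 38

38


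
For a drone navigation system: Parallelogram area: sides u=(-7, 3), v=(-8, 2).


|u x v| = |(-7)*2 - 3*(-8)|
= |(-14) - (-24)| = 10

10


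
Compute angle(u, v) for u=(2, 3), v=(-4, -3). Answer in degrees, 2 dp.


u.v = -17, |u| = sqrt(13) = 3.6056, |v| = sqrt(25) = 5
cos(theta) = u.v/(|u||v|) = -17/sqrt(325) = -0.94299
theta = acos(-0.94299) = 160.56 degrees

160.56 degrees


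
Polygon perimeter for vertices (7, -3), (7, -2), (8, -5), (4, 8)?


Sides: (7, -3)->(7, -2): sqrt(1) = 1, (7, -2)->(8, -5): sqrt(10) = 3.162278, (8, -5)->(4, 8): sqrt(185) = 13.601471, (4, 8)->(7, -3): sqrt(130) = 11.401754
Sum = 29.165503
Perimeter = 29.1655

29.1655


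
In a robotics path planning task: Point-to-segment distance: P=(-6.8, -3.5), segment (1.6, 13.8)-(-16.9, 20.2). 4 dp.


Project P onto AB: t = 0.1166 (clamped to [0,1])
Closest point on segment: (-0.557, 14.5462)
Distance: 19.0956

19.0956


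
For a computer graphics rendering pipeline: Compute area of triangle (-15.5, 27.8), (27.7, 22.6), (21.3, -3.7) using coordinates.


Area = |x_A(y_B-y_C) + x_B(y_C-y_A) + x_C(y_A-y_B)|/2
= |(-407.65) + (-872.55) + 110.76|/2
= 1169.44/2 = 584.72

584.72


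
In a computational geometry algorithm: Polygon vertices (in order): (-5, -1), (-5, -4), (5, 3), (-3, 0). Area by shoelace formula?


Shoelace sum: ((-5)*(-4) - (-5)*(-1)) + ((-5)*3 - 5*(-4)) + (5*0 - (-3)*3) + ((-3)*(-1) - (-5)*0)
= 32
Area = |32|/2 = 16

16


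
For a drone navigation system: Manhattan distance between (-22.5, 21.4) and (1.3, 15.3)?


|(-22.5)-1.3| + |21.4-15.3| = 23.8 + 6.1 = 29.9

29.9


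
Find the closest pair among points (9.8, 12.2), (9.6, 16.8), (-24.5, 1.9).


d(P0,P1) = 4.6043, d(P0,P2) = 35.8131, d(P1,P2) = 37.2132
Closest: P0 and P1

Closest pair: (9.8, 12.2) and (9.6, 16.8), distance = 4.6043


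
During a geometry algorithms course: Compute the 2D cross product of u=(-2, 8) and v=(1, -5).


u x v = u_x*v_y - u_y*v_x = (-2)*(-5) - 8*1
= 10 - 8 = 2

2


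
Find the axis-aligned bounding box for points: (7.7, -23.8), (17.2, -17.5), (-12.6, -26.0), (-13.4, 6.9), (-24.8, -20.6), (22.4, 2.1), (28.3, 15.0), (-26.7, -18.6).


x range: [-26.7, 28.3]
y range: [-26, 15]
Bounding box: (-26.7,-26) to (28.3,15)

(-26.7,-26) to (28.3,15)


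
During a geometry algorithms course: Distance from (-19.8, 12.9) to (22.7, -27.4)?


dx=42.5, dy=-40.3
d^2 = 42.5^2 + (-40.3)^2 = 3430.34
d = sqrt(3430.34) = 58.5691

58.5691


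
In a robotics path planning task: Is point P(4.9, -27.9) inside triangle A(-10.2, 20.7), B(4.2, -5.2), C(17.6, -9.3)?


Cross products: AB x AP = -308.75, BC x BP = -301.31, CA x CP = 898.08
All same sign? no

No, outside


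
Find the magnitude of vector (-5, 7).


|u| = sqrt((-5)^2 + 7^2) = sqrt(74) = 8.6023

8.6023


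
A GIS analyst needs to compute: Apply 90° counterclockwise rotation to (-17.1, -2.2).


90° CCW: (x,y) -> (-y, x)
(-17.1,-2.2) -> (2.2, -17.1)

(2.2, -17.1)


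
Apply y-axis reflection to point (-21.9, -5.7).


Reflection over y-axis: (x,y) -> (-x,y)
(-21.9, -5.7) -> (21.9, -5.7)

(21.9, -5.7)


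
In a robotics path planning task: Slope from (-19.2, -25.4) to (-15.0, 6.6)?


slope = (y2-y1)/(x2-x1) = (6.6-(-25.4))/((-15)-(-19.2)) = 32/4.2 = 7.619

7.619


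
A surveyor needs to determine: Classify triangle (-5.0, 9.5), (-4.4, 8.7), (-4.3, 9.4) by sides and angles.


Side lengths squared: AB^2=1, BC^2=0.5, CA^2=0.5
Sorted: [0.5, 0.5, 1]
By sides: Isosceles, By angles: Right

Isosceles, Right


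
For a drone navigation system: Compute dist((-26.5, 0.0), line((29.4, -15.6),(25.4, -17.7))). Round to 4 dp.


|cross product| = 179.79
|line direction| = sqrt(20.41) = 4.5177
Distance = 179.79/sqrt(20.41) = 39.7964

39.7964


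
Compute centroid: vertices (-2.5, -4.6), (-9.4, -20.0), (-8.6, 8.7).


Centroid = ((x_A+x_B+x_C)/3, (y_A+y_B+y_C)/3)
= (((-2.5)+(-9.4)+(-8.6))/3, ((-4.6)+(-20)+8.7)/3)
= (-6.8333, -5.3)

(-6.8333, -5.3)


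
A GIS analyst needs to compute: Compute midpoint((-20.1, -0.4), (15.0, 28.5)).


M = (((-20.1)+15)/2, ((-0.4)+28.5)/2)
= (-2.55, 14.05)

(-2.55, 14.05)


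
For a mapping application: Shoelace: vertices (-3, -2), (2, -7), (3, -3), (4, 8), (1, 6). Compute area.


Shoelace sum: ((-3)*(-7) - 2*(-2)) + (2*(-3) - 3*(-7)) + (3*8 - 4*(-3)) + (4*6 - 1*8) + (1*(-2) - (-3)*6)
= 108
Area = |108|/2 = 54

54


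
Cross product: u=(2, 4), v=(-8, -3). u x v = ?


u x v = u_x*v_y - u_y*v_x = 2*(-3) - 4*(-8)
= (-6) - (-32) = 26

26


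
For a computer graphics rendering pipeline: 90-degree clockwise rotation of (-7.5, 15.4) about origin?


90° CW: (x,y) -> (y, -x)
(-7.5,15.4) -> (15.4, 7.5)

(15.4, 7.5)


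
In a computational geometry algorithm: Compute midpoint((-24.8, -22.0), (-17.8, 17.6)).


M = (((-24.8)+(-17.8))/2, ((-22)+17.6)/2)
= (-21.3, -2.2)

(-21.3, -2.2)


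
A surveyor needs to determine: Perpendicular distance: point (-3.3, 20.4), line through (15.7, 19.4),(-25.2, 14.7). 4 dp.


|cross product| = 130.2
|line direction| = sqrt(1694.9) = 41.1692
Distance = 130.2/sqrt(1694.9) = 3.1626

3.1626


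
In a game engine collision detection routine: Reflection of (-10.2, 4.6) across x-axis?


Reflection over x-axis: (x,y) -> (x,-y)
(-10.2, 4.6) -> (-10.2, -4.6)

(-10.2, -4.6)


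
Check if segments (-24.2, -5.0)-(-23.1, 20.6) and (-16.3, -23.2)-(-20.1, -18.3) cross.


Cross products: d1=-30.45, d2=-133.12, d3=-222.26, d4=-119.59
d1*d2 < 0 and d3*d4 < 0? no

No, they don't intersect


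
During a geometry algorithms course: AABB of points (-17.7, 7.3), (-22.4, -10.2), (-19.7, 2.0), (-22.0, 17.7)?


x range: [-22.4, -17.7]
y range: [-10.2, 17.7]
Bounding box: (-22.4,-10.2) to (-17.7,17.7)

(-22.4,-10.2) to (-17.7,17.7)


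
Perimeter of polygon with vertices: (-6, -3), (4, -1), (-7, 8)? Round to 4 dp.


Sides: (-6, -3)->(4, -1): sqrt(104) = 10.198039, (4, -1)->(-7, 8): sqrt(202) = 14.21267, (-7, 8)->(-6, -3): sqrt(122) = 11.045361
Sum = 35.45607
Perimeter = 35.4561

35.4561


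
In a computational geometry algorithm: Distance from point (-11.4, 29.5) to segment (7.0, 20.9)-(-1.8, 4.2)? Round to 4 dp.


Project P onto AB: t = 0.0514 (clamped to [0,1])
Closest point on segment: (6.5481, 20.0423)
Distance: 20.2874

20.2874


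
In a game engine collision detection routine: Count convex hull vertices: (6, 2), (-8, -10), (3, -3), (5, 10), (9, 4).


Convex hull vertices (CCW): (-8, -10), (3, -3), (9, 4), (5, 10)
Count = 4

4


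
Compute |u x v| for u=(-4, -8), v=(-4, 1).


|u x v| = |(-4)*1 - (-8)*(-4)|
= |(-4) - 32| = 36

36


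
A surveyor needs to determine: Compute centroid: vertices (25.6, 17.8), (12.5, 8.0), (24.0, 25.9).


Centroid = ((x_A+x_B+x_C)/3, (y_A+y_B+y_C)/3)
= ((25.6+12.5+24)/3, (17.8+8+25.9)/3)
= (20.7, 17.2333)

(20.7, 17.2333)


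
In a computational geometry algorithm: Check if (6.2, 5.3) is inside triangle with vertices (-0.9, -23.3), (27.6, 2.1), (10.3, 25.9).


Cross products: AB x AP = 634.76, BC x BP = 453.96, CA x CP = 29
All same sign? yes

Yes, inside


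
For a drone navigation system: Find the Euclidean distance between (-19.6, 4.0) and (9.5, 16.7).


dx=29.1, dy=12.7
d^2 = 29.1^2 + 12.7^2 = 1008.1
d = sqrt(1008.1) = 31.7506

31.7506


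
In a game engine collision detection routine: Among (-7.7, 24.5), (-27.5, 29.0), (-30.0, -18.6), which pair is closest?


d(P0,P1) = 20.3049, d(P0,P2) = 48.5273, d(P1,P2) = 47.6656
Closest: P0 and P1

Closest pair: (-7.7, 24.5) and (-27.5, 29.0), distance = 20.3049


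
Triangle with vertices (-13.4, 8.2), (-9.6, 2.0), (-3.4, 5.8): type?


Side lengths squared: AB^2=52.88, BC^2=52.88, CA^2=105.76
Sorted: [52.88, 52.88, 105.76]
By sides: Isosceles, By angles: Right

Isosceles, Right


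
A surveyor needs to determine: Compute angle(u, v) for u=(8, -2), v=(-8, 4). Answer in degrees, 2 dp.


u.v = -72, |u| = sqrt(68) = 8.2462, |v| = sqrt(80) = 8.9443
cos(theta) = u.v/(|u||v|) = -72/sqrt(5440) = -0.976187
theta = acos(-0.976187) = 167.47 degrees

167.47 degrees


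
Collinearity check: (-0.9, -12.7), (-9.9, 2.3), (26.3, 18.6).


Cross product: ((-9.9)-(-0.9))*(18.6-(-12.7)) - (2.3-(-12.7))*(26.3-(-0.9))
= -689.7

No, not collinear


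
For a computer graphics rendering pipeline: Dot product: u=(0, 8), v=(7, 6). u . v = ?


u . v = u_x*v_x + u_y*v_y = 0*7 + 8*6
= 0 + 48 = 48

48


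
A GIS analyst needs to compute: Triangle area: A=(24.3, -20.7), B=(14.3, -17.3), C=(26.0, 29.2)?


Area = |x_A(y_B-y_C) + x_B(y_C-y_A) + x_C(y_A-y_B)|/2
= |(-1129.95) + 713.57 + (-88.4)|/2
= 504.78/2 = 252.39

252.39


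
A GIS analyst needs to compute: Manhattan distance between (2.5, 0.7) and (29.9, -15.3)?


|2.5-29.9| + |0.7-(-15.3)| = 27.4 + 16 = 43.4

43.4


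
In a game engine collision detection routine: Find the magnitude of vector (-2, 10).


|u| = sqrt((-2)^2 + 10^2) = sqrt(104) = 10.198

10.198


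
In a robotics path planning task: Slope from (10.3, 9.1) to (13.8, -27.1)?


slope = (y2-y1)/(x2-x1) = ((-27.1)-9.1)/(13.8-10.3) = (-36.2)/3.5 = -10.3429

-10.3429


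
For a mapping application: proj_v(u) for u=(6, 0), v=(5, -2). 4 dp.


u.v = 30, |v| = sqrt(29) = 5.3852
Scalar projection = u.v / |v| = 30 / sqrt(29) = 5.5709

5.5709


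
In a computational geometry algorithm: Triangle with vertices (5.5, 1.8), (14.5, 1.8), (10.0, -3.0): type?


Side lengths squared: AB^2=81, BC^2=43.29, CA^2=43.29
Sorted: [43.29, 43.29, 81]
By sides: Isosceles, By angles: Acute

Isosceles, Acute


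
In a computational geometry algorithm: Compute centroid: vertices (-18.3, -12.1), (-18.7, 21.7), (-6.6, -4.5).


Centroid = ((x_A+x_B+x_C)/3, (y_A+y_B+y_C)/3)
= (((-18.3)+(-18.7)+(-6.6))/3, ((-12.1)+21.7+(-4.5))/3)
= (-14.5333, 1.7)

(-14.5333, 1.7)


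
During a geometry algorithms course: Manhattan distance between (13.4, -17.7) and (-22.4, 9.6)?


|13.4-(-22.4)| + |(-17.7)-9.6| = 35.8 + 27.3 = 63.1

63.1


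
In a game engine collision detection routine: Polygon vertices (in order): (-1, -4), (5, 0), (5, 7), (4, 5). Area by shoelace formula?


Shoelace sum: ((-1)*0 - 5*(-4)) + (5*7 - 5*0) + (5*5 - 4*7) + (4*(-4) - (-1)*5)
= 41
Area = |41|/2 = 20.5

20.5


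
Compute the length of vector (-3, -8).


|u| = sqrt((-3)^2 + (-8)^2) = sqrt(73) = 8.544

8.544


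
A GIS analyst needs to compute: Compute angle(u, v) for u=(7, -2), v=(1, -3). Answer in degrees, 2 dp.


u.v = 13, |u| = sqrt(53) = 7.2801, |v| = sqrt(10) = 3.1623
cos(theta) = u.v/(|u||v|) = 13/sqrt(530) = 0.564684
theta = acos(0.564684) = 55.62 degrees

55.62 degrees


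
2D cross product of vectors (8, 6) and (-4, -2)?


u x v = u_x*v_y - u_y*v_x = 8*(-2) - 6*(-4)
= (-16) - (-24) = 8

8


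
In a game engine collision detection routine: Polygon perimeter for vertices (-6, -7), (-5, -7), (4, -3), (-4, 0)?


Sides: (-6, -7)->(-5, -7): sqrt(1) = 1, (-5, -7)->(4, -3): sqrt(97) = 9.848858, (4, -3)->(-4, 0): sqrt(73) = 8.544004, (-4, 0)->(-6, -7): sqrt(53) = 7.28011
Sum = 26.672972
Perimeter = 26.673

26.673


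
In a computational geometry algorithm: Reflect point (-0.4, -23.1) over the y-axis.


Reflection over y-axis: (x,y) -> (-x,y)
(-0.4, -23.1) -> (0.4, -23.1)

(0.4, -23.1)


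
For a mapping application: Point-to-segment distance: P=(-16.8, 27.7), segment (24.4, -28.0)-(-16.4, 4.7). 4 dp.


Project P onto AB: t = 1 (clamped to [0,1])
Closest point on segment: (-16.4, 4.7)
Distance: 23.0035

23.0035


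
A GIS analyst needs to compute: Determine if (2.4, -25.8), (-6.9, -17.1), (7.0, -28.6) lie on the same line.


Cross product: ((-6.9)-2.4)*((-28.6)-(-25.8)) - ((-17.1)-(-25.8))*(7-2.4)
= -13.98

No, not collinear


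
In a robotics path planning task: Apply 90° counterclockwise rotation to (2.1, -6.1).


90° CCW: (x,y) -> (-y, x)
(2.1,-6.1) -> (6.1, 2.1)

(6.1, 2.1)


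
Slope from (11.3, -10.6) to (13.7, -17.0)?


slope = (y2-y1)/(x2-x1) = ((-17)-(-10.6))/(13.7-11.3) = (-6.4)/2.4 = -2.6667

-2.6667


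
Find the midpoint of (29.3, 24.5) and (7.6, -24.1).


M = ((29.3+7.6)/2, (24.5+(-24.1))/2)
= (18.45, 0.2)

(18.45, 0.2)


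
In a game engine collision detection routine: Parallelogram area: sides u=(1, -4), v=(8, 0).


|u x v| = |1*0 - (-4)*8|
= |0 - (-32)| = 32

32


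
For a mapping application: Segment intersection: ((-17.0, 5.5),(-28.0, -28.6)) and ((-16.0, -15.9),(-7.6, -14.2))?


Cross products: d1=181.46, d2=-86.28, d3=269.5, d4=537.24
d1*d2 < 0 and d3*d4 < 0? no

No, they don't intersect


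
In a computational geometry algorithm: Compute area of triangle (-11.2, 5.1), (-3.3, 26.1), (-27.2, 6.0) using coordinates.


Area = |x_A(y_B-y_C) + x_B(y_C-y_A) + x_C(y_A-y_B)|/2
= |(-225.12) + (-2.97) + 571.2|/2
= 343.11/2 = 171.555

171.555


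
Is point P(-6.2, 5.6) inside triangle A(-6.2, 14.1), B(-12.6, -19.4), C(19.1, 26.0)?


Cross products: AB x AP = 54.4, BC x BP = 501.94, CA x CP = 215.05
All same sign? yes

Yes, inside


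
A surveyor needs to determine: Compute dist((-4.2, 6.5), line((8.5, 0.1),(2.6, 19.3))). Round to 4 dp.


|cross product| = 206.08
|line direction| = sqrt(403.45) = 20.0861
Distance = 206.08/sqrt(403.45) = 10.2598

10.2598


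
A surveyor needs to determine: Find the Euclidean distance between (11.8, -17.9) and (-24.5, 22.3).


dx=-36.3, dy=40.2
d^2 = (-36.3)^2 + 40.2^2 = 2933.73
d = sqrt(2933.73) = 54.1639

54.1639


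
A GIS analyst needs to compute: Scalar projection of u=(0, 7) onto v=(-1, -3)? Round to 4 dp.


u.v = -21, |v| = sqrt(10) = 3.1623
Scalar projection = u.v / |v| = -21 / sqrt(10) = -6.6408

-6.6408


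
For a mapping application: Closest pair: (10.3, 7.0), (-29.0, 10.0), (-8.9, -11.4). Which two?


d(P0,P1) = 39.4143, d(P0,P2) = 26.5932, d(P1,P2) = 29.3593
Closest: P0 and P2

Closest pair: (10.3, 7.0) and (-8.9, -11.4), distance = 26.5932


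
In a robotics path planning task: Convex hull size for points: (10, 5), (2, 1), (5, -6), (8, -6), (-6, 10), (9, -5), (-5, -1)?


Convex hull vertices (CCW): (-6, 10), (-5, -1), (5, -6), (8, -6), (9, -5), (10, 5)
Count = 6

6


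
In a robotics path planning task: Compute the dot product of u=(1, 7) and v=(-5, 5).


u . v = u_x*v_x + u_y*v_y = 1*(-5) + 7*5
= (-5) + 35 = 30

30


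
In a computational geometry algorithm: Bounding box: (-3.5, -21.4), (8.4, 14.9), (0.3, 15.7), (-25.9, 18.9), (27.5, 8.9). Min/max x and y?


x range: [-25.9, 27.5]
y range: [-21.4, 18.9]
Bounding box: (-25.9,-21.4) to (27.5,18.9)

(-25.9,-21.4) to (27.5,18.9)


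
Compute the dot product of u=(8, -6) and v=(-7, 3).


u . v = u_x*v_x + u_y*v_y = 8*(-7) + (-6)*3
= (-56) + (-18) = -74

-74


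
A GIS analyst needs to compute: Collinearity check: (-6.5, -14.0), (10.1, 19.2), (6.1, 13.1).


Cross product: (10.1-(-6.5))*(13.1-(-14)) - (19.2-(-14))*(6.1-(-6.5))
= 31.54

No, not collinear


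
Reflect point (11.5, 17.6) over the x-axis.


Reflection over x-axis: (x,y) -> (x,-y)
(11.5, 17.6) -> (11.5, -17.6)

(11.5, -17.6)


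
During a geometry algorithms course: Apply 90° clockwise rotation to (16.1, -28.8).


90° CW: (x,y) -> (y, -x)
(16.1,-28.8) -> (-28.8, -16.1)

(-28.8, -16.1)


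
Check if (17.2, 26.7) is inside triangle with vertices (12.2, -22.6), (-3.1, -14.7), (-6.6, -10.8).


Cross products: AB x AP = -793.79, BC x BP = -224.07, CA x CP = 985.84
All same sign? no

No, outside


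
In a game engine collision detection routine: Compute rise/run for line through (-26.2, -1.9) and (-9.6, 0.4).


slope = (y2-y1)/(x2-x1) = (0.4-(-1.9))/((-9.6)-(-26.2)) = 2.3/16.6 = 0.1386

0.1386


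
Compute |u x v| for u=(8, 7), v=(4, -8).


|u x v| = |8*(-8) - 7*4|
= |(-64) - 28| = 92

92


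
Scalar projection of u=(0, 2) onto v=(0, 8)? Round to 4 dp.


u.v = 16, |v| = sqrt(64) = 8
Scalar projection = u.v / |v| = 16 / sqrt(64) = 2

2


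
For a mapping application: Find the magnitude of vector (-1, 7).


|u| = sqrt((-1)^2 + 7^2) = sqrt(50) = 7.0711

7.0711


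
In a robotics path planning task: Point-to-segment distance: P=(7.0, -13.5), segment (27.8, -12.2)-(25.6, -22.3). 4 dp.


Project P onto AB: t = 0.5511 (clamped to [0,1])
Closest point on segment: (26.5875, -17.7666)
Distance: 20.0468

20.0468


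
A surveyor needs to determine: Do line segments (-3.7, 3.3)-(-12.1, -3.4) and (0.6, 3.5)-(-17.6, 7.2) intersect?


Cross products: d1=19.55, d2=172.57, d3=27.13, d4=-125.89
d1*d2 < 0 and d3*d4 < 0? no

No, they don't intersect


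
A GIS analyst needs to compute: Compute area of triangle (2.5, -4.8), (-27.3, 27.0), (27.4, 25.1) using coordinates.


Area = |x_A(y_B-y_C) + x_B(y_C-y_A) + x_C(y_A-y_B)|/2
= |4.75 + (-816.27) + (-871.32)|/2
= 1682.84/2 = 841.42

841.42


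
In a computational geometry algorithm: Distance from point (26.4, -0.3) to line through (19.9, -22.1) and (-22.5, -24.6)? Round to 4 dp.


|cross product| = 908.07
|line direction| = sqrt(1804.01) = 42.4736
Distance = 908.07/sqrt(1804.01) = 21.3796

21.3796


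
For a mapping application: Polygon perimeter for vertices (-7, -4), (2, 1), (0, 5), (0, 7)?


Sides: (-7, -4)->(2, 1): sqrt(106) = 10.29563, (2, 1)->(0, 5): sqrt(20) = 4.472136, (0, 5)->(0, 7): sqrt(4) = 2, (0, 7)->(-7, -4): sqrt(170) = 13.038405
Sum = 29.806171
Perimeter = 29.8062

29.8062


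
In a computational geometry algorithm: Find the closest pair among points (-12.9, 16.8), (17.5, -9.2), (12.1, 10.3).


d(P0,P1) = 40.002, d(P0,P2) = 25.8312, d(P1,P2) = 20.2339
Closest: P1 and P2

Closest pair: (17.5, -9.2) and (12.1, 10.3), distance = 20.2339


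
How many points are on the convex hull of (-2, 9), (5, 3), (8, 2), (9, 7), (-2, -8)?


Convex hull vertices (CCW): (-2, -8), (8, 2), (9, 7), (-2, 9)
Count = 4

4


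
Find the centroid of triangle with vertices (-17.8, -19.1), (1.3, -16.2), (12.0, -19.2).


Centroid = ((x_A+x_B+x_C)/3, (y_A+y_B+y_C)/3)
= (((-17.8)+1.3+12)/3, ((-19.1)+(-16.2)+(-19.2))/3)
= (-1.5, -18.1667)

(-1.5, -18.1667)


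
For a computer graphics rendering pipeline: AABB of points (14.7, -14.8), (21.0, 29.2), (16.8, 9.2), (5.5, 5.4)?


x range: [5.5, 21]
y range: [-14.8, 29.2]
Bounding box: (5.5,-14.8) to (21,29.2)

(5.5,-14.8) to (21,29.2)


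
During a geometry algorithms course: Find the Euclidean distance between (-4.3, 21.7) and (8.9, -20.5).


dx=13.2, dy=-42.2
d^2 = 13.2^2 + (-42.2)^2 = 1955.08
d = sqrt(1955.08) = 44.2163

44.2163


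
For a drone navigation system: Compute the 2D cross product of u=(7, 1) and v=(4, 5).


u x v = u_x*v_y - u_y*v_x = 7*5 - 1*4
= 35 - 4 = 31

31


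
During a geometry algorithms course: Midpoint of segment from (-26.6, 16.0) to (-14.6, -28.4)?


M = (((-26.6)+(-14.6))/2, (16+(-28.4))/2)
= (-20.6, -6.2)

(-20.6, -6.2)


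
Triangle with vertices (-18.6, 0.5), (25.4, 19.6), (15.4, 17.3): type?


Side lengths squared: AB^2=2300.81, BC^2=105.29, CA^2=1438.24
Sorted: [105.29, 1438.24, 2300.81]
By sides: Scalene, By angles: Obtuse

Scalene, Obtuse


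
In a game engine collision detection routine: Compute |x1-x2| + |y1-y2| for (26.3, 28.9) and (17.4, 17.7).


|26.3-17.4| + |28.9-17.7| = 8.9 + 11.2 = 20.1

20.1


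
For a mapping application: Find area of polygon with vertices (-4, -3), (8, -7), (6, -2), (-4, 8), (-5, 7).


Shoelace sum: ((-4)*(-7) - 8*(-3)) + (8*(-2) - 6*(-7)) + (6*8 - (-4)*(-2)) + ((-4)*7 - (-5)*8) + ((-5)*(-3) - (-4)*7)
= 173
Area = |173|/2 = 86.5

86.5


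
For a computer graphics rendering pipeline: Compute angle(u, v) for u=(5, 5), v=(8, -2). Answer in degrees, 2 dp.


u.v = 30, |u| = sqrt(50) = 7.0711, |v| = sqrt(68) = 8.2462
cos(theta) = u.v/(|u||v|) = 30/sqrt(3400) = 0.514496
theta = acos(0.514496) = 59.04 degrees

59.04 degrees


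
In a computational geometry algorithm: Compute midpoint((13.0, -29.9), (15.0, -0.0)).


M = ((13+15)/2, ((-29.9)+0)/2)
= (14, -14.95)

(14, -14.95)


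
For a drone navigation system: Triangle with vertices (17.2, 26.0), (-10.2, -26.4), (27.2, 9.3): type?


Side lengths squared: AB^2=3496.52, BC^2=2673.25, CA^2=378.89
Sorted: [378.89, 2673.25, 3496.52]
By sides: Scalene, By angles: Obtuse

Scalene, Obtuse


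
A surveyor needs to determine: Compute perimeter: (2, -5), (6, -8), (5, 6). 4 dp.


Sides: (2, -5)->(6, -8): sqrt(25) = 5, (6, -8)->(5, 6): sqrt(197) = 14.035669, (5, 6)->(2, -5): sqrt(130) = 11.401754
Sum = 30.437423
Perimeter = 30.4374

30.4374


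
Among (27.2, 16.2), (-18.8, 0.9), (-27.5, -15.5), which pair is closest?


d(P0,P1) = 48.4777, d(P0,P2) = 63.2217, d(P1,P2) = 18.5648
Closest: P1 and P2

Closest pair: (-18.8, 0.9) and (-27.5, -15.5), distance = 18.5648


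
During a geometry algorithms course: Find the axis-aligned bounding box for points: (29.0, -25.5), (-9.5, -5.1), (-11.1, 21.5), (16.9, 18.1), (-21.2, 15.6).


x range: [-21.2, 29]
y range: [-25.5, 21.5]
Bounding box: (-21.2,-25.5) to (29,21.5)

(-21.2,-25.5) to (29,21.5)


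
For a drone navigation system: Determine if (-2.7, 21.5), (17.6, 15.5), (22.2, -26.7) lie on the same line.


Cross product: (17.6-(-2.7))*((-26.7)-21.5) - (15.5-21.5)*(22.2-(-2.7))
= -829.06

No, not collinear


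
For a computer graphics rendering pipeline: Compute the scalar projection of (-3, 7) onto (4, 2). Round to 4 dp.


u.v = 2, |v| = sqrt(20) = 4.4721
Scalar projection = u.v / |v| = 2 / sqrt(20) = 0.4472

0.4472


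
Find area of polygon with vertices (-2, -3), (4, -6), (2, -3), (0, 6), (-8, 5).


Shoelace sum: ((-2)*(-6) - 4*(-3)) + (4*(-3) - 2*(-6)) + (2*6 - 0*(-3)) + (0*5 - (-8)*6) + ((-8)*(-3) - (-2)*5)
= 118
Area = |118|/2 = 59

59


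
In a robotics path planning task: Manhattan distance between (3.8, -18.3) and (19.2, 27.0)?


|3.8-19.2| + |(-18.3)-27| = 15.4 + 45.3 = 60.7

60.7


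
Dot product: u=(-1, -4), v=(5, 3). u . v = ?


u . v = u_x*v_x + u_y*v_y = (-1)*5 + (-4)*3
= (-5) + (-12) = -17

-17


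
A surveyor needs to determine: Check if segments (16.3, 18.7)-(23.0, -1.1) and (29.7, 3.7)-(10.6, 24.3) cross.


Cross products: d1=-10.46, d2=229.7, d3=164.82, d4=-75.34
d1*d2 < 0 and d3*d4 < 0? yes

Yes, they intersect


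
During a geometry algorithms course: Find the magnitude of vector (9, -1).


|u| = sqrt(9^2 + (-1)^2) = sqrt(82) = 9.0554

9.0554


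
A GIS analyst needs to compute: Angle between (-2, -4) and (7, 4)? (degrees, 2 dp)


u.v = -30, |u| = sqrt(20) = 4.4721, |v| = sqrt(65) = 8.0623
cos(theta) = u.v/(|u||v|) = -30/sqrt(1300) = -0.83205
theta = acos(-0.83205) = 146.31 degrees

146.31 degrees


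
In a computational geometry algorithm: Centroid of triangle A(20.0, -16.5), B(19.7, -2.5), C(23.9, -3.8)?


Centroid = ((x_A+x_B+x_C)/3, (y_A+y_B+y_C)/3)
= ((20+19.7+23.9)/3, ((-16.5)+(-2.5)+(-3.8))/3)
= (21.2, -7.6)

(21.2, -7.6)


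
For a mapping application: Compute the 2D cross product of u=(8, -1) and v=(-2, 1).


u x v = u_x*v_y - u_y*v_x = 8*1 - (-1)*(-2)
= 8 - 2 = 6

6


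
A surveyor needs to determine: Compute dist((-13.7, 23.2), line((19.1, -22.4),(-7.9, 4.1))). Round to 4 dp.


|cross product| = 362
|line direction| = sqrt(1431.25) = 37.8319
Distance = 362/sqrt(1431.25) = 9.5687

9.5687


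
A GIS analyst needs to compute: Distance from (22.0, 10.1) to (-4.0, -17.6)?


dx=-26, dy=-27.7
d^2 = (-26)^2 + (-27.7)^2 = 1443.29
d = sqrt(1443.29) = 37.9907

37.9907


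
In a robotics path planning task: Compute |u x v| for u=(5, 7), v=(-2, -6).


|u x v| = |5*(-6) - 7*(-2)|
= |(-30) - (-14)| = 16

16


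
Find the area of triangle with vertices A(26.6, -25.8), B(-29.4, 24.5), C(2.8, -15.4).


Area = |x_A(y_B-y_C) + x_B(y_C-y_A) + x_C(y_A-y_B)|/2
= |1061.34 + (-305.76) + (-140.84)|/2
= 614.74/2 = 307.37

307.37


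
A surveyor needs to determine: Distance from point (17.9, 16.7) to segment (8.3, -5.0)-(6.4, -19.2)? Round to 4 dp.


Project P onto AB: t = 0 (clamped to [0,1])
Closest point on segment: (8.3, -5)
Distance: 23.7287

23.7287


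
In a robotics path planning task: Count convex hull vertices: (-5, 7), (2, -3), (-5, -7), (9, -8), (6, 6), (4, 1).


Convex hull vertices (CCW): (-5, -7), (9, -8), (6, 6), (-5, 7)
Count = 4

4


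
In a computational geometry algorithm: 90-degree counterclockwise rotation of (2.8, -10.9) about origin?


90° CCW: (x,y) -> (-y, x)
(2.8,-10.9) -> (10.9, 2.8)

(10.9, 2.8)


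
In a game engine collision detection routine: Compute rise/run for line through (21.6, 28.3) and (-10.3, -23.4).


slope = (y2-y1)/(x2-x1) = ((-23.4)-28.3)/((-10.3)-21.6) = (-51.7)/(-31.9) = 1.6207

1.6207


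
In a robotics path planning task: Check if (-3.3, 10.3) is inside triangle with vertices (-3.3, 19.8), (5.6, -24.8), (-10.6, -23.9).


Cross products: AB x AP = -84.55, BC x BP = -560.61, CA x CP = -69.35
All same sign? yes

Yes, inside


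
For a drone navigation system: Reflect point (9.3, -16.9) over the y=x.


Reflection over y=x: (x,y) -> (y,x)
(9.3, -16.9) -> (-16.9, 9.3)

(-16.9, 9.3)


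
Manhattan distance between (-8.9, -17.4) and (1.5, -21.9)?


|(-8.9)-1.5| + |(-17.4)-(-21.9)| = 10.4 + 4.5 = 14.9

14.9


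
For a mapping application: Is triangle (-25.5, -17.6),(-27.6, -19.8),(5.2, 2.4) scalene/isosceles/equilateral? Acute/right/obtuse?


Side lengths squared: AB^2=9.25, BC^2=1568.68, CA^2=1342.49
Sorted: [9.25, 1342.49, 1568.68]
By sides: Scalene, By angles: Obtuse

Scalene, Obtuse
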